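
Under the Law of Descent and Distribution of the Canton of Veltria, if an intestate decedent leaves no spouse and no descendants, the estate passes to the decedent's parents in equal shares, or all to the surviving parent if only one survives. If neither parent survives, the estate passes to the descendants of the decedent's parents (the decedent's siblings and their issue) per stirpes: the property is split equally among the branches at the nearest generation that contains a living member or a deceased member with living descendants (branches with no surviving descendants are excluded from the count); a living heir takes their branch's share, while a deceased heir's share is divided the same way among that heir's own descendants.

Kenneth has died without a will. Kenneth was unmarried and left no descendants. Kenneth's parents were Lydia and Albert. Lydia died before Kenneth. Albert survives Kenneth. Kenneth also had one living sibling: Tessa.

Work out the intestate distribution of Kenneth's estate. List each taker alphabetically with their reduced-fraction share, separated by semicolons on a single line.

Only one parent, Albert, survives, so Albert takes the entire estate. The siblings take nothing because a surviving parent has priority.

Albert 1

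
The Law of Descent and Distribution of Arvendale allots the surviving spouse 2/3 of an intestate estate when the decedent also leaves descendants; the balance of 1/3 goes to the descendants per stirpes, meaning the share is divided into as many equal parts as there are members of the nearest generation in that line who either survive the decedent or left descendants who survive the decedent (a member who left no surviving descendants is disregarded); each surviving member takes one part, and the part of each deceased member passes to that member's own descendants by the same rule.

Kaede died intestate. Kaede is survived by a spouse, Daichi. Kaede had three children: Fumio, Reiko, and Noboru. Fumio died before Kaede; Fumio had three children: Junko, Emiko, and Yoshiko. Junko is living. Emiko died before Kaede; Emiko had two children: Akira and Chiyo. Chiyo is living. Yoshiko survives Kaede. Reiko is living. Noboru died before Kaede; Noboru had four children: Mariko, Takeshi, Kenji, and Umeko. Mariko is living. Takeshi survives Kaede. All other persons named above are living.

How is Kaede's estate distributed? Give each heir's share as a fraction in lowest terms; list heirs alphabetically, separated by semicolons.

Daichi, as surviving spouse, takes 2/3.
The remaining 1/3 passes to Kaede's descendants per stirpes.
The 1/3 is divided into 3 equal shares of 1/9 among Fumio, Reiko, Noboru.
Fumio predeceased; the 1/9 allotted to Fumio's branch passes to Fumio's issue by representation.
The 1/9 is divided into 3 equal shares of 1/27 among Junko, Emiko, Yoshiko.
Junko is living and takes 1/27.
Emiko predeceased; the 1/27 allotted to Emiko's branch passes to Emiko's issue by representation.
The 1/27 is divided into 2 equal shares of 1/54 among Akira, Chiyo.
Akira is living and takes 1/54.
Chiyo is living and takes 1/54.
Yoshiko is living and takes 1/27.
Reiko is living and takes 1/9.
Noboru predeceased; the 1/9 allotted to Noboru's branch passes to Noboru's issue by representation.
The 1/9 is divided into 4 equal shares of 1/36 among Mariko, Takeshi, Kenji, Umeko.
Mariko is living and takes 1/36.
Takeshi is living and takes 1/36.
Kenji is living and takes 1/36.
Umeko is living and takes 1/36.

Akira 1/54; Chiyo 1/54; Daichi 2/3; Junko 1/27; Kenji 1/36; Mariko 1/36; Reiko 1/9; Takeshi 1/36; Umeko 1/36; Yoshiko 1/27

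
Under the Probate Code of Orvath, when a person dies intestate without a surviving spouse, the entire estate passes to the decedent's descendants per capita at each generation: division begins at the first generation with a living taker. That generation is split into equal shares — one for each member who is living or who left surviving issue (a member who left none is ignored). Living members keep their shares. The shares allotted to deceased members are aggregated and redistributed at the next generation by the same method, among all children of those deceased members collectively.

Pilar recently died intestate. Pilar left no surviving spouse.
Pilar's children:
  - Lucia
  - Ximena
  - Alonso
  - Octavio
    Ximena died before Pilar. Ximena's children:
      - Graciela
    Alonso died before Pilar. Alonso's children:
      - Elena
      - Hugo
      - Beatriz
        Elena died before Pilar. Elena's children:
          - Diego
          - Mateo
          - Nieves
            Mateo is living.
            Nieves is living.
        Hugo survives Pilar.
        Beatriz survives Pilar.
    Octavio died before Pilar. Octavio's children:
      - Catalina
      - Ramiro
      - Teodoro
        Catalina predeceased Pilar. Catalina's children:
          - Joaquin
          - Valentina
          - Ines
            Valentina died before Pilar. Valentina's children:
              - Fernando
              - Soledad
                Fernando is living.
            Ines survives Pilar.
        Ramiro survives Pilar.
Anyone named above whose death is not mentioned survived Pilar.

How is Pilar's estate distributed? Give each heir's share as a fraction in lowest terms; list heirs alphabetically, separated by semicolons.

Beatriz 3/28; Diego 1/28; Fernando 1/56; Graciela 3/28; Hugo 3/28; Ines 1/28; Joaquin 1/28; Lucia 1/4; Mateo 1/28; Nieves 1/28; Ramiro 3/28; Soledad 1/56; Teodoro 3/28

There is no surviving spouse, so the entire estate passes to Pilar's descendants per capita at each generation.
At generation 1 (Lucia, Ximena, Alonso, Octavio) there are 4 shares of (1)/4 = 1/4 each.
Living: Lucia — each takes 1/4.
Deceased: Ximena, Alonso, and Octavio. Their combined 3/4 is pooled and carried to generation 2.
At generation 2 (Graciela, Elena, Hugo, Beatriz, Catalina, Ramiro, Teodoro) there are 7 shares of (3/4)/7 = 3/28 each.
Living: Graciela, Hugo, Beatriz, Ramiro, and Teodoro — each takes 3/28.
Deceased: Elena and Catalina. Their combined 3/14 is pooled and carried to generation 3.
At generation 3 (Diego, Mateo, Nieves, Joaquin, Valentina, Ines) there are 6 shares of (3/14)/6 = 1/28 each.
Living: Diego, Mateo, Nieves, Joaquin, and Ines — each takes 1/28.
Deceased: Valentina. That 1/28 share is carried to generation 4.
At generation 4 (Fernando, Soledad) there are 2 shares of (1/28)/2 = 1/56 each.
Living: Fernando and Soledad — each takes 1/56.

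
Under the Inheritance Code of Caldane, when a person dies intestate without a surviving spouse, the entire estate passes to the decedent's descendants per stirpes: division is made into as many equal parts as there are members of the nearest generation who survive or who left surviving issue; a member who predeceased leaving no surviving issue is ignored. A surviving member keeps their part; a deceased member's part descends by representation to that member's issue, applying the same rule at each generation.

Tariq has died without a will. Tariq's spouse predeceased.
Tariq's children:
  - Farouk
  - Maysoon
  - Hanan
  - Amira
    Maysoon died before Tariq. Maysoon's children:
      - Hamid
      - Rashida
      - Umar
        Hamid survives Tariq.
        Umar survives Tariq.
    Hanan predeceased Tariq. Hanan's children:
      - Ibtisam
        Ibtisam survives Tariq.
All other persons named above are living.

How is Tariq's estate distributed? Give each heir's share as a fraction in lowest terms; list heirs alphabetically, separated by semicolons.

There is no surviving spouse, so the entire estate passes to Tariq's descendants per stirpes.
The estate is divided into 4 equal shares of 1/4 among Farouk, Maysoon, Hanan, Amira.
Farouk is living and takes 1/4.
Maysoon predeceased; the 1/4 allotted to Maysoon's branch passes to Maysoon's issue by representation.
The 1/4 is divided into 3 equal shares of 1/12 among Hamid, Rashida, Umar.
Hamid is living and takes 1/12.
Rashida is living and takes 1/12.
Umar is living and takes 1/12.
Hanan predeceased; the 1/4 allotted to Hanan's branch passes to Hanan's issue by representation.
Ibtisam is the sole taker at this level and receives the full 1/4.
Amira is living and takes 1/4.

Amira 1/4; Farouk 1/4; Hamid 1/12; Ibtisam 1/4; Rashida 1/12; Umar 1/12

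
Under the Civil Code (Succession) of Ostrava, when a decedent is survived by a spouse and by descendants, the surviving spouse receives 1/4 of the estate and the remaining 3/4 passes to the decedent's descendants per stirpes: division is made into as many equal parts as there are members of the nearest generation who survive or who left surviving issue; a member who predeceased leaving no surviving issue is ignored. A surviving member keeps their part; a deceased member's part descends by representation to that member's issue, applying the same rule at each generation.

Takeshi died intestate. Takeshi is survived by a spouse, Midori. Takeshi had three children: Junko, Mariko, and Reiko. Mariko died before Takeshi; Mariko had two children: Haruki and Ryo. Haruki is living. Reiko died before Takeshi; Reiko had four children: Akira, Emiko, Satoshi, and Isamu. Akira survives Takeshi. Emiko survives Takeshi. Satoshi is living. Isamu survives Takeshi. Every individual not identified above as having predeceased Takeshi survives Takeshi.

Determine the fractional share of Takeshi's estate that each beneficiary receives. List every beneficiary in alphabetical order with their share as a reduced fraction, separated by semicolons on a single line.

Midori, as surviving spouse, takes 1/4.
The remaining 3/4 passes to Takeshi's descendants per stirpes.
The 3/4 is divided into 3 equal shares of 1/4 among Junko, Mariko, Reiko.
Junko is living and takes 1/4.
Mariko predeceased; the 1/4 allotted to Mariko's branch passes to Mariko's issue by representation.
The 1/4 is divided into 2 equal shares of 1/8 among Haruki, Ryo.
Haruki is living and takes 1/8.
Ryo is living and takes 1/8.
Reiko predeceased; the 1/4 allotted to Reiko's branch passes to Reiko's issue by representation.
The 1/4 is divided into 4 equal shares of 1/16 among Akira, Emiko, Satoshi, Isamu.
Akira is living and takes 1/16.
Emiko is living and takes 1/16.
Satoshi is living and takes 1/16.
Isamu is living and takes 1/16.

Akira 1/16; Emiko 1/16; Haruki 1/8; Isamu 1/16; Junko 1/4; Midori 1/4; Ryo 1/8; Satoshi 1/16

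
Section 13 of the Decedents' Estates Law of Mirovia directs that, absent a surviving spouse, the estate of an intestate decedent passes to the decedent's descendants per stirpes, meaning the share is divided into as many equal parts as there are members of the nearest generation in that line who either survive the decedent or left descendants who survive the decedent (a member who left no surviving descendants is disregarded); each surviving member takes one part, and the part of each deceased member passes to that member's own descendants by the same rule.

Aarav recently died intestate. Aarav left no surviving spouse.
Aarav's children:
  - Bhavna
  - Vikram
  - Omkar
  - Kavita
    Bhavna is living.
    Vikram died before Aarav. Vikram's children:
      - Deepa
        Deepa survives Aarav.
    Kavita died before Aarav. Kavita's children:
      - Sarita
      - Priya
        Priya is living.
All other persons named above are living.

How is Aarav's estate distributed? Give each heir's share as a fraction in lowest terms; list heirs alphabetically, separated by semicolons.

There is no surviving spouse, so the entire estate passes to Aarav's descendants per stirpes.
The estate is divided into 4 equal shares of 1/4 among Bhavna, Vikram, Omkar, Kavita.
Bhavna is living and takes 1/4.
Vikram predeceased; the 1/4 allotted to Vikram's branch passes to Vikram's issue by representation.
Deepa is the sole taker at this level and receives the full 1/4.
Omkar is living and takes 1/4.
Kavita predeceased; the 1/4 allotted to Kavita's branch passes to Kavita's issue by representation.
The 1/4 is divided into 2 equal shares of 1/8 among Sarita, Priya.
Sarita is living and takes 1/8.
Priya is living and takes 1/8.

Bhavna 1/4; Deepa 1/4; Omkar 1/4; Priya 1/8; Sarita 1/8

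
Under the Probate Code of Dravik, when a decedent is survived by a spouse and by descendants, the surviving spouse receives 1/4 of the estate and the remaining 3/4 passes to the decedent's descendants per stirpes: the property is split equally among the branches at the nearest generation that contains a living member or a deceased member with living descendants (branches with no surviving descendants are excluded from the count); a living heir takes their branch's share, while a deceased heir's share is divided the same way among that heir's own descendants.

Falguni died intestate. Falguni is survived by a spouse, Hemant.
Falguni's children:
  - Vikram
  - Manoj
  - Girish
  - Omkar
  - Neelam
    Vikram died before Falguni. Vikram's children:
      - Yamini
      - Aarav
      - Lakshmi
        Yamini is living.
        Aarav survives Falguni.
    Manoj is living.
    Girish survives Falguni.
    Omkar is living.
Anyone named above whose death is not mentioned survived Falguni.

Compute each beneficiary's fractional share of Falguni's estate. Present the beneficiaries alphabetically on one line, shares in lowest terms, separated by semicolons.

Aarav 1/20; Girish 3/20; Hemant 1/4; Lakshmi 1/20; Manoj 3/20; Neelam 3/20; Omkar 3/20; Yamini 1/20

Hemant, as surviving spouse, takes 1/4.
The remaining 3/4 passes to Falguni's descendants per stirpes.
The 3/4 is divided into 5 equal shares of 3/20 among Vikram, Manoj, Girish, Omkar, Neelam.
Vikram predeceased; the 3/20 allotted to Vikram's branch passes to Vikram's issue by representation.
The 3/20 is divided into 3 equal shares of 1/20 among Yamini, Aarav, Lakshmi.
Yamini is living and takes 1/20.
Aarav is living and takes 1/20.
Lakshmi is living and takes 1/20.
Manoj is living and takes 3/20.
Girish is living and takes 3/20.
Omkar is living and takes 3/20.
Neelam is living and takes 3/20.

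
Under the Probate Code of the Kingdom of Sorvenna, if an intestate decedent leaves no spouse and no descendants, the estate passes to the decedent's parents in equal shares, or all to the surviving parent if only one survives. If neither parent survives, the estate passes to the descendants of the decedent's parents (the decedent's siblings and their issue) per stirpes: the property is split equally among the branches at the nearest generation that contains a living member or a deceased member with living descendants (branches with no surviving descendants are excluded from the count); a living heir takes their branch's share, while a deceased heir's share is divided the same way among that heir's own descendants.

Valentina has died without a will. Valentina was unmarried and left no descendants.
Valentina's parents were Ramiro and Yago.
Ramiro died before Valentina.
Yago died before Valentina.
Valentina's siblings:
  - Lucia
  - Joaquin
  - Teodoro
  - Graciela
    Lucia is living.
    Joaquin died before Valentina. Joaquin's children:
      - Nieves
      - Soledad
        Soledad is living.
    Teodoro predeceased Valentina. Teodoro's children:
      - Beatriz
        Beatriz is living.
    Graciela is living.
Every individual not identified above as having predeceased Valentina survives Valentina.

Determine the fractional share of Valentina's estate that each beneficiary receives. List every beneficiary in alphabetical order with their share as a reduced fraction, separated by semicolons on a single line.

Beatriz 1/4; Graciela 1/4; Lucia 1/4; Nieves 1/8; Soledad 1/8

Neither parent survives and there are no descendants, so the estate passes to Valentina's siblings and their issue per stirpes.
The estate is divided into 4 equal shares of 1/4 among Lucia, Joaquin, Teodoro, Graciela.
Lucia is living and takes 1/4.
Joaquin predeceased; the 1/4 allotted to Joaquin's branch passes to Joaquin's issue by representation.
The 1/4 is divided into 2 equal shares of 1/8 among Nieves, Soledad.
Nieves is living and takes 1/8.
Soledad is living and takes 1/8.
Teodoro predeceased; the 1/4 allotted to Teodoro's branch passes to Teodoro's issue by representation.
Beatriz is the sole taker at this level and receives the full 1/4.
Graciela is living and takes 1/4.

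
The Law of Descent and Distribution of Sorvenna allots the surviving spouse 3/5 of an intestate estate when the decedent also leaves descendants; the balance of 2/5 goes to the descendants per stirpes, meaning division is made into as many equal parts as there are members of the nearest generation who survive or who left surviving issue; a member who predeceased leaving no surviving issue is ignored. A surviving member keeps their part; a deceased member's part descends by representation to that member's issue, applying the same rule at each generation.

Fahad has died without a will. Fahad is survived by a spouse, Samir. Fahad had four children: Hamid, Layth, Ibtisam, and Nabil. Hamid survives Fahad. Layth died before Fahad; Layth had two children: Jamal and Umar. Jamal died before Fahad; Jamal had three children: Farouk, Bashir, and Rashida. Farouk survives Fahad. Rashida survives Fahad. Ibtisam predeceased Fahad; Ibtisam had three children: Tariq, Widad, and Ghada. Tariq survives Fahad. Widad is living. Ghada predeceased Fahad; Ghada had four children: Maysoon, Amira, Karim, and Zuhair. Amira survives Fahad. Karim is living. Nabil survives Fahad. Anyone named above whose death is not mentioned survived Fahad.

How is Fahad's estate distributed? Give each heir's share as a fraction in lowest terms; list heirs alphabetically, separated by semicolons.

Amira 1/120; Bashir 1/60; Farouk 1/60; Hamid 1/10; Karim 1/120; Maysoon 1/120; Nabil 1/10; Rashida 1/60; Samir 3/5; Tariq 1/30; Umar 1/20; Widad 1/30; Zuhair 1/120

Samir, as surviving spouse, takes 3/5.
The remaining 2/5 passes to Fahad's descendants per stirpes.
The 2/5 is divided into 4 equal shares of 1/10 among Hamid, Layth, Ibtisam, Nabil.
Hamid is living and takes 1/10.
Layth predeceased; the 1/10 allotted to Layth's branch passes to Layth's issue by representation.
The 1/10 is divided into 2 equal shares of 1/20 among Jamal, Umar.
Jamal predeceased; the 1/20 allotted to Jamal's branch passes to Jamal's issue by representation.
The 1/20 is divided into 3 equal shares of 1/60 among Farouk, Bashir, Rashida.
Farouk is living and takes 1/60.
Bashir is living and takes 1/60.
Rashida is living and takes 1/60.
Umar is living and takes 1/20.
Ibtisam predeceased; the 1/10 allotted to Ibtisam's branch passes to Ibtisam's issue by representation.
The 1/10 is divided into 3 equal shares of 1/30 among Tariq, Widad, Ghada.
Tariq is living and takes 1/30.
Widad is living and takes 1/30.
Ghada predeceased; the 1/30 allotted to Ghada's branch passes to Ghada's issue by representation.
The 1/30 is divided into 4 equal shares of 1/120 among Maysoon, Amira, Karim, Zuhair.
Maysoon is living and takes 1/120.
Amira is living and takes 1/120.
Karim is living and takes 1/120.
Zuhair is living and takes 1/120.
Nabil is living and takes 1/10.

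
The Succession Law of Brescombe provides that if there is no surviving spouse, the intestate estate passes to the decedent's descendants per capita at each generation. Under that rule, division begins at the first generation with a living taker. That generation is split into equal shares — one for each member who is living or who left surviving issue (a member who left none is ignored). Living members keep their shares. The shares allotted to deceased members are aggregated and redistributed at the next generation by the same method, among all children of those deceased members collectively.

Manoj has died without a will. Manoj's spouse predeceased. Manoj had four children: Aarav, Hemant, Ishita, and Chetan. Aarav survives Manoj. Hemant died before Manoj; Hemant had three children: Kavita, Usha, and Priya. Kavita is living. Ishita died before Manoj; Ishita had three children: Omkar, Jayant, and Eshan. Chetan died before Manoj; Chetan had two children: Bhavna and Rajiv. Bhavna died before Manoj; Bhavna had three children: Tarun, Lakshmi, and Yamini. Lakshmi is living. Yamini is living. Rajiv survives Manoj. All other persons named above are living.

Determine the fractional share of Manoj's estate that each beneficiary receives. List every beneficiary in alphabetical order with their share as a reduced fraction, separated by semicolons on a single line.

Aarav 1/4; Eshan 3/32; Jayant 3/32; Kavita 3/32; Lakshmi 1/32; Omkar 3/32; Priya 3/32; Rajiv 3/32; Tarun 1/32; Usha 3/32; Yamini 1/32

There is no surviving spouse, so the entire estate passes to Manoj's descendants per capita at each generation.
At generation 1 (Aarav, Hemant, Ishita, Chetan) there are 4 shares of (1)/4 = 1/4 each.
Living: Aarav — each takes 1/4.
Deceased: Hemant, Ishita, and Chetan. Their combined 3/4 is pooled and carried to generation 2.
At generation 2 (Kavita, Usha, Priya, Omkar, Jayant, Eshan, Bhavna, Rajiv) there are 8 shares of (3/4)/8 = 3/32 each.
Living: Kavita, Usha, Priya, Omkar, Jayant, Eshan, and Rajiv — each takes 3/32.
Deceased: Bhavna. That 3/32 share is carried to generation 3.
At generation 3 (Tarun, Lakshmi, Yamini) there are 3 shares of (3/32)/3 = 1/32 each.
Living: Tarun, Lakshmi, and Yamini — each takes 1/32.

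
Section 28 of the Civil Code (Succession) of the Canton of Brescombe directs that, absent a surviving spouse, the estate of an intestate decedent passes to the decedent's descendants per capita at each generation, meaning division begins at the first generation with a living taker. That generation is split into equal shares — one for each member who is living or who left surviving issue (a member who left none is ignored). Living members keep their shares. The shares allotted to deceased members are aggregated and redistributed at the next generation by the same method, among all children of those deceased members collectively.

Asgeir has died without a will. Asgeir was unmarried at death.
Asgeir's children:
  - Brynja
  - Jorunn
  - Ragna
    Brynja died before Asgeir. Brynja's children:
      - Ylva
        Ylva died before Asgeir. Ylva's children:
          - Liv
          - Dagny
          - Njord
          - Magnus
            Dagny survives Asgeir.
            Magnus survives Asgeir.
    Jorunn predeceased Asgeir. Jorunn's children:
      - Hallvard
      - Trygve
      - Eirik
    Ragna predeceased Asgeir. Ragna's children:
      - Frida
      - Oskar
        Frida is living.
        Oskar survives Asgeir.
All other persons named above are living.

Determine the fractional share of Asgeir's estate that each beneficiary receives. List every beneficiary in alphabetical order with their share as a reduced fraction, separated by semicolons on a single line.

Dagny 1/24; Eirik 1/6; Frida 1/6; Hallvard 1/6; Liv 1/24; Magnus 1/24; Njord 1/24; Oskar 1/6; Trygve 1/6

There is no surviving spouse, so the entire estate passes to Asgeir's descendants per capita at each generation.
No one at generation 1 (Brynja, Jorunn, Ragna) is living; moving to the next generation.
At generation 2 (Ylva, Hallvard, Trygve, Eirik, Frida, Oskar) there are 6 shares of (1)/6 = 1/6 each.
Living: Hallvard, Trygve, Eirik, Frida, and Oskar — each takes 1/6.
Deceased: Ylva. That 1/6 share is carried to generation 3.
At generation 3 (Liv, Dagny, Njord, Magnus) there are 4 shares of (1/6)/4 = 1/24 each.
Living: Liv, Dagny, Njord, and Magnus — each takes 1/24.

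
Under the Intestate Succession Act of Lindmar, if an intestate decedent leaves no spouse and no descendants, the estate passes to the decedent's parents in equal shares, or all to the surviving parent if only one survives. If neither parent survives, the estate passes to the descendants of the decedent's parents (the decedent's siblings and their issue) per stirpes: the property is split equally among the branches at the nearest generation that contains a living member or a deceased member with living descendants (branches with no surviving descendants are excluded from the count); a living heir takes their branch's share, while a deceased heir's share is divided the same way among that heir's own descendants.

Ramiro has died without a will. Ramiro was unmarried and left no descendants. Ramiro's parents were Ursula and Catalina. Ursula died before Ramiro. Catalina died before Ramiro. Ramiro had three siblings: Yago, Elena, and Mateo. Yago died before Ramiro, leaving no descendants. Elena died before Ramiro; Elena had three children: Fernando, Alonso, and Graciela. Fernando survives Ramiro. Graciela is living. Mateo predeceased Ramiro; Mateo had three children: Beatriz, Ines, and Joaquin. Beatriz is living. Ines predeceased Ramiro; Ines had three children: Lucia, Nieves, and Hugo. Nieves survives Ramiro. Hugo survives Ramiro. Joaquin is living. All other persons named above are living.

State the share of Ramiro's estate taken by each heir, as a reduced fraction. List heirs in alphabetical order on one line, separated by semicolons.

Neither parent survives and there are no descendants, so the estate passes to Ramiro's siblings and their issue per stirpes.
Yago left no surviving issue, so that branch lapses and is disregarded.
The estate is divided into 2 equal shares of 1/2 among Elena, Mateo.
Elena predeceased; the 1/2 allotted to Elena's branch passes to Elena's issue by representation.
The 1/2 is divided into 3 equal shares of 1/6 among Fernando, Alonso, Graciela.
Fernando is living and takes 1/6.
Alonso is living and takes 1/6.
Graciela is living and takes 1/6.
Mateo predeceased; the 1/2 allotted to Mateo's branch passes to Mateo's issue by representation.
The 1/2 is divided into 3 equal shares of 1/6 among Beatriz, Ines, Joaquin.
Beatriz is living and takes 1/6.
Ines predeceased; the 1/6 allotted to Ines's branch passes to Ines's issue by representation.
The 1/6 is divided into 3 equal shares of 1/18 among Lucia, Nieves, Hugo.
Lucia is living and takes 1/18.
Nieves is living and takes 1/18.
Hugo is living and takes 1/18.
Joaquin is living and takes 1/6.

Alonso 1/6; Beatriz 1/6; Fernando 1/6; Graciela 1/6; Hugo 1/18; Joaquin 1/6; Lucia 1/18; Nieves 1/18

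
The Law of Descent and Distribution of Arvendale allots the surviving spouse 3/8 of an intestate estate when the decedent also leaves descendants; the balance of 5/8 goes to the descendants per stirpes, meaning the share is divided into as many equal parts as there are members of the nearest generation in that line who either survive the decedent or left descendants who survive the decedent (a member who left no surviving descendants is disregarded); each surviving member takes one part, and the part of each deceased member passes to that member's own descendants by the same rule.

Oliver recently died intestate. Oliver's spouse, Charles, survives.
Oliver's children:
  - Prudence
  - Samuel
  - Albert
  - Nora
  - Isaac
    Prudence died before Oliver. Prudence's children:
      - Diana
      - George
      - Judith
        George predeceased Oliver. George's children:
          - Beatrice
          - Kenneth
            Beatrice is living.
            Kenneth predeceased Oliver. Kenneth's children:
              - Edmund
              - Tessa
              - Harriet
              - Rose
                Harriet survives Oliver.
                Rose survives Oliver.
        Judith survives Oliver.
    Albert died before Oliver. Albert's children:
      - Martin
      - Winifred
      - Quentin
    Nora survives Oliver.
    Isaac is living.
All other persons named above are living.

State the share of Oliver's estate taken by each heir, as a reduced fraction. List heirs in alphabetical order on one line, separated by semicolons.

Charles, as surviving spouse, takes 3/8.
The remaining 5/8 passes to Oliver's descendants per stirpes.
The 5/8 is divided into 5 equal shares of 1/8 among Prudence, Samuel, Albert, Nora, Isaac.
Prudence predeceased; the 1/8 allotted to Prudence's branch passes to Prudence's issue by representation.
The 1/8 is divided into 3 equal shares of 1/24 among Diana, George, Judith.
Diana is living and takes 1/24.
George predeceased; the 1/24 allotted to George's branch passes to George's issue by representation.
The 1/24 is divided into 2 equal shares of 1/48 among Beatrice, Kenneth.
Beatrice is living and takes 1/48.
Kenneth predeceased; the 1/48 allotted to Kenneth's branch passes to Kenneth's issue by representation.
The 1/48 is divided into 4 equal shares of 1/192 among Edmund, Tessa, Harriet, Rose.
Edmund is living and takes 1/192.
Tessa is living and takes 1/192.
Harriet is living and takes 1/192.
Rose is living and takes 1/192.
Judith is living and takes 1/24.
Samuel is living and takes 1/8.
Albert predeceased; the 1/8 allotted to Albert's branch passes to Albert's issue by representation.
The 1/8 is divided into 3 equal shares of 1/24 among Martin, Winifred, Quentin.
Martin is living and takes 1/24.
Winifred is living and takes 1/24.
Quentin is living and takes 1/24.
Nora is living and takes 1/8.
Isaac is living and takes 1/8.

Beatrice 1/48; Charles 3/8; Diana 1/24; Edmund 1/192; Harriet 1/192; Isaac 1/8; Judith 1/24; Martin 1/24; Nora 1/8; Quentin 1/24; Rose 1/192; Samuel 1/8; Tessa 1/192; Winifred 1/24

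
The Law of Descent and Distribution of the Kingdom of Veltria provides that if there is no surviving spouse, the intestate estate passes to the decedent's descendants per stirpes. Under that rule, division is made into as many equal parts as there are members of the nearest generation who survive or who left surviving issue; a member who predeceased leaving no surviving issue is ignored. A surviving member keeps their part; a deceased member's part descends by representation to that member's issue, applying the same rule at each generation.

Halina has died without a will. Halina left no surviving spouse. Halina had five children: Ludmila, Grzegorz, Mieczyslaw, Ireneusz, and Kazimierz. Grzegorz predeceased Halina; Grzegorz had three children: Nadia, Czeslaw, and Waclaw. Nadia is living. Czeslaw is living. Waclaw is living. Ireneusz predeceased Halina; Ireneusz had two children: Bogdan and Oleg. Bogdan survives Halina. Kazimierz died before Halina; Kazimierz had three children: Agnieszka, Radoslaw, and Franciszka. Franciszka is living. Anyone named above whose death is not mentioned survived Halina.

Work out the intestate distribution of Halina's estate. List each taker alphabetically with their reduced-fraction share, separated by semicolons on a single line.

There is no surviving spouse, so the entire estate passes to Halina's descendants per stirpes.
The estate is divided into 5 equal shares of 1/5 among Ludmila, Grzegorz, Mieczyslaw, Ireneusz, Kazimierz.
Ludmila is living and takes 1/5.
Grzegorz predeceased; the 1/5 allotted to Grzegorz's branch passes to Grzegorz's issue by representation.
The 1/5 is divided into 3 equal shares of 1/15 among Nadia, Czeslaw, Waclaw.
Nadia is living and takes 1/15.
Czeslaw is living and takes 1/15.
Waclaw is living and takes 1/15.
Mieczyslaw is living and takes 1/5.
Ireneusz predeceased; the 1/5 allotted to Ireneusz's branch passes to Ireneusz's issue by representation.
The 1/5 is divided into 2 equal shares of 1/10 among Bogdan, Oleg.
Bogdan is living and takes 1/10.
Oleg is living and takes 1/10.
Kazimierz predeceased; the 1/5 allotted to Kazimierz's branch passes to Kazimierz's issue by representation.
The 1/5 is divided into 3 equal shares of 1/15 among Agnieszka, Radoslaw, Franciszka.
Agnieszka is living and takes 1/15.
Radoslaw is living and takes 1/15.
Franciszka is living and takes 1/15.

Agnieszka 1/15; Bogdan 1/10; Czeslaw 1/15; Franciszka 1/15; Ludmila 1/5; Mieczyslaw 1/5; Nadia 1/15; Oleg 1/10; Radoslaw 1/15; Waclaw 1/15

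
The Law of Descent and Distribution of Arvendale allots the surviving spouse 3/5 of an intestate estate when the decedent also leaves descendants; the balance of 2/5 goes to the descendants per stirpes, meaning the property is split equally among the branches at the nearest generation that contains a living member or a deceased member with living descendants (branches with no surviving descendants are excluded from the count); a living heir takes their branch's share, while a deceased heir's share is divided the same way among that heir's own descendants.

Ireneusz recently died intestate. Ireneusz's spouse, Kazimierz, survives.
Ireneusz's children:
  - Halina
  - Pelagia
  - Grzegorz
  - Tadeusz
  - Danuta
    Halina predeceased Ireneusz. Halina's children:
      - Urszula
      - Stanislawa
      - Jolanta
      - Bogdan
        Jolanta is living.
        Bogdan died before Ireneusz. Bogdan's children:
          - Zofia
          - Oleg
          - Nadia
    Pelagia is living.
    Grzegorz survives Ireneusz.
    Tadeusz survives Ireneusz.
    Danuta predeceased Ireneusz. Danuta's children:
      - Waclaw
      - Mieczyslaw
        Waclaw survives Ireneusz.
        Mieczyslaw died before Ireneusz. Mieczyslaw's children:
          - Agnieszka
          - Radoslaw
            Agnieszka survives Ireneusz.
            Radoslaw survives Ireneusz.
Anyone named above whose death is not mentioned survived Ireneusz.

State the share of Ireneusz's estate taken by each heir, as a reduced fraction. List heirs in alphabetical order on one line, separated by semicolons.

Kazimierz, as surviving spouse, takes 3/5.
The remaining 2/5 passes to Ireneusz's descendants per stirpes.
The 2/5 is divided into 5 equal shares of 2/25 among Halina, Pelagia, Grzegorz, Tadeusz, Danuta.
Halina predeceased; the 2/25 allotted to Halina's branch passes to Halina's issue by representation.
The 2/25 is divided into 4 equal shares of 1/50 among Urszula, Stanislawa, Jolanta, Bogdan.
Urszula is living and takes 1/50.
Stanislawa is living and takes 1/50.
Jolanta is living and takes 1/50.
Bogdan predeceased; the 1/50 allotted to Bogdan's branch passes to Bogdan's issue by representation.
The 1/50 is divided into 3 equal shares of 1/150 among Zofia, Oleg, Nadia.
Zofia is living and takes 1/150.
Oleg is living and takes 1/150.
Nadia is living and takes 1/150.
Pelagia is living and takes 2/25.
Grzegorz is living and takes 2/25.
Tadeusz is living and takes 2/25.
Danuta predeceased; the 2/25 allotted to Danuta's branch passes to Danuta's issue by representation.
The 2/25 is divided into 2 equal shares of 1/25 among Waclaw, Mieczyslaw.
Waclaw is living and takes 1/25.
Mieczyslaw predeceased; the 1/25 allotted to Mieczyslaw's branch passes to Mieczyslaw's issue by representation.
The 1/25 is divided into 2 equal shares of 1/50 among Agnieszka, Radoslaw.
Agnieszka is living and takes 1/50.
Radoslaw is living and takes 1/50.

Agnieszka 1/50; Grzegorz 2/25; Jolanta 1/50; Kazimierz 3/5; Nadia 1/150; Oleg 1/150; Pelagia 2/25; Radoslaw 1/50; Stanislawa 1/50; Tadeusz 2/25; Urszula 1/50; Waclaw 1/25; Zofia 1/150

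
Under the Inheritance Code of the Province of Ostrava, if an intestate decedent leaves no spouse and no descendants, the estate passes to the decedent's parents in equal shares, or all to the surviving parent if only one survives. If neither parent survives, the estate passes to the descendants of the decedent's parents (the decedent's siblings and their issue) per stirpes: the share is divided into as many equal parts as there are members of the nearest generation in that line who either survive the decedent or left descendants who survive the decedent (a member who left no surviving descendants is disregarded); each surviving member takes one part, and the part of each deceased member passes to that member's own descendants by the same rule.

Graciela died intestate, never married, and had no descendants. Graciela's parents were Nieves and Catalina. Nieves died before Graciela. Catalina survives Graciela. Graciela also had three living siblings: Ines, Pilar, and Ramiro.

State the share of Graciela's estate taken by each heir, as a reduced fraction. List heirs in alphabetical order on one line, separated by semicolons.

Only one parent, Catalina, survives, so Catalina takes the entire estate. The siblings take nothing because a surviving parent has priority.

Catalina 1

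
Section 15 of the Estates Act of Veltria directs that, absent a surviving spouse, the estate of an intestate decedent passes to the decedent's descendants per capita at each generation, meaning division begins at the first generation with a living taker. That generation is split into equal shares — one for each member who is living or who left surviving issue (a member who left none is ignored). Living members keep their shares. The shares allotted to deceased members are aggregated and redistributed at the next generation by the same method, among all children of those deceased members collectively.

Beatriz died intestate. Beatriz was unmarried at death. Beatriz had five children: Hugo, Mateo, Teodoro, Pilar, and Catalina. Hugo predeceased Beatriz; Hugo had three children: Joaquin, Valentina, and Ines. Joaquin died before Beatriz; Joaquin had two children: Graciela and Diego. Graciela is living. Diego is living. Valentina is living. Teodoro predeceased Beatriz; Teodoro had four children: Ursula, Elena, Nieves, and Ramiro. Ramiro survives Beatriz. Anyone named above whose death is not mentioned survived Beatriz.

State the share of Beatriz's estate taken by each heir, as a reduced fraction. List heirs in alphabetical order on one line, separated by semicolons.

There is no surviving spouse, so the entire estate passes to Beatriz's descendants per capita at each generation.
At generation 1 (Hugo, Mateo, Teodoro, Pilar, Catalina) there are 5 shares of (1)/5 = 1/5 each.
Living: Mateo, Pilar, and Catalina — each takes 1/5.
Deceased: Hugo and Teodoro. Their combined 2/5 is pooled and carried to generation 2.
At generation 2 (Joaquin, Valentina, Ines, Ursula, Elena, Nieves, Ramiro) there are 7 shares of (2/5)/7 = 2/35 each.
Living: Valentina, Ines, Ursula, Elena, Nieves, and Ramiro — each takes 2/35.
Deceased: Joaquin. That 2/35 share is carried to generation 3.
At generation 3 (Graciela, Diego) there are 2 shares of (2/35)/2 = 1/35 each.
Living: Graciela and Diego — each takes 1/35.

Catalina 1/5; Diego 1/35; Elena 2/35; Graciela 1/35; Ines 2/35; Mateo 1/5; Nieves 2/35; Pilar 1/5; Ramiro 2/35; Ursula 2/35; Valentina 2/35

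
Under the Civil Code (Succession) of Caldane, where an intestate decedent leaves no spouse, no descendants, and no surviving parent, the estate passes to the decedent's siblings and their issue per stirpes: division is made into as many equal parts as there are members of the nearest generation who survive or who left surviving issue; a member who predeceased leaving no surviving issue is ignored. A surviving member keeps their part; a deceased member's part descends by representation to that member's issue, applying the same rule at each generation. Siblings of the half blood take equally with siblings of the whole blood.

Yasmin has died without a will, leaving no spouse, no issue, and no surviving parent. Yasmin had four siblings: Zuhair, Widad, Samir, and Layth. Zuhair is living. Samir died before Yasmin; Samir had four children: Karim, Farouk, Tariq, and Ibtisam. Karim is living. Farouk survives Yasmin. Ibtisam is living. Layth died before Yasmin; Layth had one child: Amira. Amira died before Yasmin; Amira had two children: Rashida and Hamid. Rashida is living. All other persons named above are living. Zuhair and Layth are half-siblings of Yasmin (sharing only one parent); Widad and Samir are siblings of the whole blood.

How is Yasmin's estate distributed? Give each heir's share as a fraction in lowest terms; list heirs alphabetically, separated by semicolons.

Farouk 1/16; Hamid 1/8; Ibtisam 1/16; Karim 1/16; Rashida 1/8; Tariq 1/16; Widad 1/4; Zuhair 1/4

No spouse, descendants, or parent survives, so the estate passes to Yasmin's siblings per stirpes.
Half-blood and whole-blood siblings take equally under the stated rule.
The estate is divided into 4 equal shares of 1/4 among Zuhair, Widad, Samir, Layth.
Zuhair is living and takes 1/4.
Widad is living and takes 1/4.
Samir predeceased; the 1/4 allotted to Samir's branch passes to Samir's issue by representation.
The 1/4 is divided into 4 equal shares of 1/16 among Karim, Farouk, Tariq, Ibtisam.
Karim is living and takes 1/16.
Farouk is living and takes 1/16.
Tariq is living and takes 1/16.
Ibtisam is living and takes 1/16.
Layth predeceased; the 1/4 allotted to Layth's branch passes to Layth's issue by representation.
Amira's line is the sole branch at this level, so the full 1/4 passes to Amira's issue by representation.
The 1/4 is divided into 2 equal shares of 1/8 among Rashida, Hamid.
Rashida is living and takes 1/8.
Hamid is living and takes 1/8.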